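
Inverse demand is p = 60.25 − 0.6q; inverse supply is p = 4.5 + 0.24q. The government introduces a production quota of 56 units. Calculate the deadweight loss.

Competitive equilibrium: 60.25 − 0.6q = 4.5 + 0.24q → q* = 66.369, p* = 20.4286.
At q = 56: demand price = 60.25 − 0.6·56 = 26.65; supply price = 4.5 + 0.24·56 = 17.94.
Δq = 66.369 − 56 = 10.369; wedge = 26.65 − 17.94 = 8.71.
DWL = ½ × 10.369 × 8.71 = 45.16.

45.16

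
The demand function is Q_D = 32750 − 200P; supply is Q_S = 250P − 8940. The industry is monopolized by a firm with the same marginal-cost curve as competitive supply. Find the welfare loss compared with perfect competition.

In inverse form: demand P = 163.75 − 0.005Q, supply P = 35.76 + 0.004Q.
Competitive equilibrium: 163.75 − 0.005Q = 35.76 + 0.004Q → Q* = 14221.1111111, P* = 92.6444444.
Marginal revenue: MR = 163.75 − 0.01Q. Set MR = MC: 163.75 − 0.01Q = 35.76 + 0.004Q → Q_m = 9142.1428571.
Price P_m = 163.75 − 0.005·9142.1428571 = 118.0392857; MC(Q_m) = 35.76 + 0.004·9142.1428571 = 72.3285714.
Competitive Q* = 14221.1111111, so ΔQ = 5078.968254; wedge = 118.0392857 − 72.3285714 = 45.7107143.
DWL = ½ × 5078.968254 × 45.7107143 = 116081.63.

116081.63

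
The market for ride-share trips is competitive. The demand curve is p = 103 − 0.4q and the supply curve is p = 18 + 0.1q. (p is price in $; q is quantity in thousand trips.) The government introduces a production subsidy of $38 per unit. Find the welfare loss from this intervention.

$1444 thousand

Competitive equilibrium: 103 − 0.4q = 18 + 0.1q → q* = 170, p* = 35.
The subsidy lowers effective supply by 38: p = 0.1q − 20.
New quantity: 103 − 0.4q = 0.1q − 20 → q' = 246.
Overproduction Δq = 246 − 170 = 76; wedge = subsidy = 38.
DWL = ½ × 76 × 38 = $1444 thousand.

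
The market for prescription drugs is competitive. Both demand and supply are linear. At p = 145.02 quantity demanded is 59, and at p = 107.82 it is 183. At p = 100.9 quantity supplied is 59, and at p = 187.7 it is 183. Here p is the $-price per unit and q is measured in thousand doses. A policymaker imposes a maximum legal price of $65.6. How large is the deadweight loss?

$4469.72 thousand

Demand slope = (107.82 − 145.02)/(183 − 59) = −0.3, so p = 162.72 − 0.3q.
Supply slope = (187.7 − 100.9)/(183 − 59) = 0.7, so p = 59.6 + 0.7q.
Competitive equilibrium: 162.72 − 0.3q = 59.6 + 0.7q → q* = 103.12, p* = 131.784.
At the ceiling p = 65.6, quantity supplied = (65.6 − 59.6)/0.7 = 8.5714.
Willingness to pay at q' = 8.5714: 162.72 − 0.3·8.5714 = 160.1486.
Δq = 103.12 − 8.5714 = 94.5486; wedge = 160.1486 − 65.6 = 94.5486.
Welfare loss = ½ × 94.5486 × 94.5486 = $4469.72 thousand.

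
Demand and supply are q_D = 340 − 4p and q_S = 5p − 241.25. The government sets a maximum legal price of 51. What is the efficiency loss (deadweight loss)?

1037.85

In inverse form: demand p = 85 − 0.25q, supply p = 48.25 + 0.2q.
Competitive equilibrium: 85 − 0.25q = 48.25 + 0.2q → q* = 81.6667, p* = 64.5833.
At the ceiling p = 51, quantity supplied = (51 − 48.25)/0.2 = 13.75.
Willingness to pay at q' = 13.75: 85 − 0.25·13.75 = 81.5625.
Δq = 81.6667 − 13.75 = 67.9167; wedge = 81.5625 − 51 = 30.5625.
DWL = ½ × 67.9167 × 30.5625 = 1037.85.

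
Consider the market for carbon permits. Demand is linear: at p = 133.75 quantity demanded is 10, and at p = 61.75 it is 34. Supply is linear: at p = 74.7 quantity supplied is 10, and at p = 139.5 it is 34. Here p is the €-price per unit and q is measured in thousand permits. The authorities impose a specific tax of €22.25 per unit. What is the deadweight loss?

Demand slope = (61.75 − 133.75)/(34 − 10) = −3, so p = 163.75 − 3q.
Supply slope = (139.5 − 74.7)/(34 − 10) = 2.7, so p = 47.7 + 2.7q.
Competitive equilibrium: 163.75 − 3q = 47.7 + 2.7q → q* = 20.3596, p* = 102.6711.
With the tax, the buyer price exceeds the seller price by 22.25: (163.75 − 3q) − (47.7 + 2.7q) = 22.25 → q' = 16.4561.
Δq = 20.3596 − 16.4561 = 3.9035; the wedge equals the tax, 22.25.
The triangle = ½ × 3.9035 × 22.25 = €43.43 thousand.

€43.43 thousand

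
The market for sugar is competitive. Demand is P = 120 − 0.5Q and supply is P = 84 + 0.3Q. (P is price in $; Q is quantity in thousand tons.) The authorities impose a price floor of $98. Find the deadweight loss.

Competitive equilibrium: 120 − 0.5Q = 84 + 0.3Q → Q* = 45, P* = 97.5.
At the floor P = 98, quantity demanded = (120 − 98)/0.5 = 44.
Sellers' marginal cost at Q' = 44: 84 + 0.3·44 = 97.2.
ΔQ = 45 − 44 = 1; wedge = 98 − 97.2 = 0.8.
DWL = ½ × 1 × 0.8 = $0.40 thousand.

$0.40 thousand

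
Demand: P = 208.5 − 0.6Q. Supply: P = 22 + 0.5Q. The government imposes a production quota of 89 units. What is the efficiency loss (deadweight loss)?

Competitive equilibrium: 208.5 − 0.6Q = 22 + 0.5Q → Q* = 169.54545, P* = 106.77273.
At Q = 89: demand price = 208.5 − 0.6·89 = 155.1; supply price = 22 + 0.5·89 = 66.5.
ΔQ = 169.54545 − 89 = 80.54545; wedge = 155.1 − 66.5 = 88.6.
The triangle = ½ × 80.54545 × 88.6 = 3568.16.

3568.16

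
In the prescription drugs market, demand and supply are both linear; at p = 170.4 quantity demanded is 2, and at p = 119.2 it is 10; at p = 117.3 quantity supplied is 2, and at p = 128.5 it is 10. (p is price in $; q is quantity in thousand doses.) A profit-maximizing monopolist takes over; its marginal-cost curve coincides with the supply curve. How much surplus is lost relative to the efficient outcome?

$61.46 thousand

Demand slope = (119.2 − 170.4)/(10 − 2) = −6.4, so p = 183.2 − 6.4q.
Supply slope = (128.5 − 117.3)/(10 − 2) = 1.4, so p = 114.5 + 1.4q.
Competitive equilibrium: 183.2 − 6.4q = 114.5 + 1.4q → q* = 8.8077, p* = 126.8308.
Marginal revenue: MR = 183.2 − 12.8q. Set MR = MC: 183.2 − 12.8q = 114.5 + 1.4q → q_m = 4.838.
Price p_m = 183.2 − 6.4·4.838 = 152.2368; MC(q_m) = 114.5 + 1.4·4.838 = 121.2732.
Competitive q* = 8.8077, so Δq = 3.9697; wedge = 152.2368 − 121.2732 = 30.9636.
The triangle = ½ × 3.9697 × 30.9636 = $61.46 thousand.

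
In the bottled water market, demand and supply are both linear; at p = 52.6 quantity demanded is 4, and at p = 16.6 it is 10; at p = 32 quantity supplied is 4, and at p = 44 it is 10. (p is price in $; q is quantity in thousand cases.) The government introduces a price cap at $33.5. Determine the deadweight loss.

Demand slope = (16.6 − 52.6)/(10 − 4) = −6, so p = 76.6 − 6q.
Supply slope = (44 − 32)/(10 − 4) = 2, so p = 24 + 2q.
Competitive equilibrium: 76.6 − 6q = 24 + 2q → q* = 6.575, p* = 37.15.
At the ceiling p = 33.5, quantity supplied = (33.5 − 24)/2 = 4.75.
Willingness to pay at q' = 4.75: 76.6 − 6·4.75 = 48.1.
Δq = 6.575 − 4.75 = 1.825; wedge = 48.1 − 33.5 = 14.6.
The triangle = ½ × 1.825 × 14.6 = $13.32 thousand.

$13.32 thousand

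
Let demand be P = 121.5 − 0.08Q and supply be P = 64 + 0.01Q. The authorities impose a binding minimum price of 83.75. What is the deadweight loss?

1255.21

Competitive equilibrium: 121.5 − 0.08Q = 64 + 0.01Q → Q* = 638.8889, P* = 70.3889.
At the floor P = 83.75, quantity demanded = (121.5 − 83.75)/0.08 = 471.875.
Sellers' marginal cost at Q' = 471.875: 64 + 0.01·471.875 = 68.7188.
ΔQ = 638.8889 − 471.875 = 167.0139; wedge = 83.75 − 68.7188 = 15.0312.
DWL = ½ × 167.0139 × 15.0312 = 1255.21.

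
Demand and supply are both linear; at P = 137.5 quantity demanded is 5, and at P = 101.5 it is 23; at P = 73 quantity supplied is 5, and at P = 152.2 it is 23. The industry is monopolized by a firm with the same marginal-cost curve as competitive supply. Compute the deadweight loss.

Demand slope = (101.5 − 137.5)/(23 − 5) = −2, so P = 147.5 − 2Q.
Supply slope = (152.2 − 73)/(23 − 5) = 4.4, so P = 51 + 4.4Q.
Competitive equilibrium: 147.5 − 2Q = 51 + 4.4Q → Q* = 15.0781, P* = 117.3438.
Marginal revenue: MR = 147.5 − 4Q. Set MR = MC: 147.5 − 4Q = 51 + 4.4Q → Q_m = 11.4881.
Price P_m = 147.5 − 2·11.4881 = 124.5238; MC(Q_m) = 51 + 4.4·11.4881 = 101.5476.
Competitive Q* = 15.0781, so ΔQ = 3.59; wedge = 124.5238 − 101.5476 = 22.9762.
Deadweight loss = ½ × 3.59 × 22.9762 = 41.24.

41.24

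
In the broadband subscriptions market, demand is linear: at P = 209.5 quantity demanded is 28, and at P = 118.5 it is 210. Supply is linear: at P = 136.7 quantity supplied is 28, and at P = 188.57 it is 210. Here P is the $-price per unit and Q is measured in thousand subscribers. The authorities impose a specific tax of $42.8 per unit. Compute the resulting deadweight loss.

Demand slope = (118.5 − 209.5)/(210 − 28) = −0.5, so P = 223.5 − 0.5Q.
Supply slope = (188.57 − 136.7)/(210 − 28) = 0.285, so P = 128.72 + 0.285Q.
Competitive equilibrium: 223.5 − 0.5Q = 128.72 + 0.285Q → Q* = 120.7389, P* = 163.1306.
With the tax, the buyer price exceeds the seller price by 42.8: (223.5 − 0.5Q) − (128.72 + 0.285Q) = 42.8 → Q' = 66.2166.
ΔQ = 120.7389 − 66.2166 = 54.5223; the wedge equals the tax, 42.8.
Deadweight loss = ½ × 54.5223 × 42.8 = $1166.78 thousand.

$1166.78 thousand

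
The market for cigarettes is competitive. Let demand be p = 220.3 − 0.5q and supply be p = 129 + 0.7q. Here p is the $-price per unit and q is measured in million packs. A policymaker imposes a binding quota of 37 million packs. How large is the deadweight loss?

Competitive equilibrium: 220.3 − 0.5q = 129 + 0.7q → q* = 76.0833, p* = 182.2583.
At q = 37: demand price = 220.3 − 0.5·37 = 201.8; supply price = 129 + 0.7·37 = 154.9.
Δq = 76.0833 − 37 = 39.0833; wedge = 201.8 − 154.9 = 46.9.
DWL = ½ × 39.0833 × 46.9 = $916.50 million.

$916.50 million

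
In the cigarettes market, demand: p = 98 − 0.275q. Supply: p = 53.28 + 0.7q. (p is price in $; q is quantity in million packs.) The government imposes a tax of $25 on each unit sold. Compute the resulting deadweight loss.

$320.51 million

Competitive equilibrium: 98 − 0.275q = 53.28 + 0.7q → q* = 45.8667, p* = 85.3867.
With the tax, the buyer price exceeds the seller price by 25: (98 − 0.275q) − (53.28 + 0.7q) = 25 → q' = 20.2256.
Δq = 45.8667 − 20.2256 = 25.6411; the wedge equals the tax, 25.
DWL = ½ × 25.6411 × 25 = $320.51 million.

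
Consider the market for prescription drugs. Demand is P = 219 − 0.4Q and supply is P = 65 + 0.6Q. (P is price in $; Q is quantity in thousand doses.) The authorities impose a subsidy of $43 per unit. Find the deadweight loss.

$924.50 thousand

Competitive equilibrium: 219 − 0.4Q = 65 + 0.6Q → Q* = 154, P* = 157.4.
The subsidy lowers effective supply by 43: P = 22 + 0.6Q.
New quantity: 219 − 0.4Q = 22 + 0.6Q → Q' = 197.
Overproduction ΔQ = 197 − 154 = 43; wedge = subsidy = 43.
Deadweight loss = ½ × 43 × 43 = $924.50 thousand.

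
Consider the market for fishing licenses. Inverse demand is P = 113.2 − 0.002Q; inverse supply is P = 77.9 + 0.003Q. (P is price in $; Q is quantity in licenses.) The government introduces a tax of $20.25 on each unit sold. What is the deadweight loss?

Competitive equilibrium: 113.2 − 0.002Q = 77.9 + 0.003Q → Q* = 7060, P* = 99.08.
With the tax, the buyer price exceeds the seller price by 20.25: (113.2 − 0.002Q) − (77.9 + 0.003Q) = 20.25 → Q' = 3010.
ΔQ = 7060 − 3010 = 4050; the wedge equals the tax, 20.25.
The triangle = ½ × 4050 × 20.25 = $41006.25.

$41006.25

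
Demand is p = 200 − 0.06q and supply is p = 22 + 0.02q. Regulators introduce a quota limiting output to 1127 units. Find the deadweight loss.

Competitive equilibrium: 200 − 0.06q = 22 + 0.02q → q* = 2225, p* = 66.5.
At q = 1127: demand price = 200 − 0.06·1127 = 132.38; supply price = 22 + 0.02·1127 = 44.54.
Δq = 2225 − 1127 = 1098; wedge = 132.38 − 44.54 = 87.84.
The triangle = ½ × 1098 × 87.84 = 48224.16.

48224.16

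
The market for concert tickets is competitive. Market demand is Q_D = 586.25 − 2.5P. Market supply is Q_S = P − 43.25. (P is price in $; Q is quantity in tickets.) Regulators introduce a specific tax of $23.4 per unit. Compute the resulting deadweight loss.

In inverse form: demand P = 234.5 − 0.4Q, supply P = 43.25 + Q.
Competitive equilibrium: 234.5 − 0.4Q = 43.25 + Q → Q* = 136.6071, P* = 179.8571.
With the tax, the buyer price exceeds the seller price by 23.4: (234.5 − 0.4Q) − (43.25 + Q) = 23.4 → Q' = 119.8929.
ΔQ = 136.6071 − 119.8929 = 16.7142; the wedge equals the tax, 23.4.
The triangle = ½ × 16.7142 × 23.4 = $195.56.

$195.56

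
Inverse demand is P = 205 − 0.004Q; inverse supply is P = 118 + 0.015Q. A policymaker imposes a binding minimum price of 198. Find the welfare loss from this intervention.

76027.96

Competitive equilibrium: 205 − 0.004Q = 118 + 0.015Q → Q* = 4578.9474, P* = 186.6842.
At the floor P = 198, quantity demanded = (205 − 198)/0.004 = 1750.
Sellers' marginal cost at Q' = 1750: 118 + 0.015·1750 = 144.25.
ΔQ = 4578.9474 − 1750 = 2828.9474; wedge = 198 − 144.25 = 53.75.
DWL = ½ × 2828.9474 × 53.75 = 76027.96.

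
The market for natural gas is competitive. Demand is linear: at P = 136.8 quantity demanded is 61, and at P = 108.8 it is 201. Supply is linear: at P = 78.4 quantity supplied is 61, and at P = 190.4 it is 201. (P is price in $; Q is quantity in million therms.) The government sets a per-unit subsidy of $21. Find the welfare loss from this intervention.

$220.50 million

Demand slope = (108.8 − 136.8)/(201 − 61) = −0.2, so P = 149 − 0.2Q.
Supply slope = (190.4 − 78.4)/(201 − 61) = 0.8, so P = 29.6 + 0.8Q.
Competitive equilibrium: 149 − 0.2Q = 29.6 + 0.8Q → Q* = 119.4, P* = 125.12.
The subsidy lowers effective supply by 21: P = 8.6 + 0.8Q.
New quantity: 149 − 0.2Q = 8.6 + 0.8Q → Q' = 140.4.
Overproduction ΔQ = 140.4 − 119.4 = 21; wedge = subsidy = 21.
Deadweight loss = ½ × 21 × 21 = $220.50 million.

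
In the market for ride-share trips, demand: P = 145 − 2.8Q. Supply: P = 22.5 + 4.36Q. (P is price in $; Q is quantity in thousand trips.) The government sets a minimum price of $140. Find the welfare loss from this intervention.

$840.59 thousand

Competitive equilibrium: 145 − 2.8Q = 22.5 + 4.36Q → Q* = 17.1089, P* = 97.095.
At the floor P = 140, quantity demanded = (145 − 140)/2.8 = 1.7857.
Sellers' marginal cost at Q' = 1.7857: 22.5 + 4.36·1.7857 = 30.2857.
ΔQ = 17.1089 − 1.7857 = 15.3232; wedge = 140 − 30.2857 = 109.7143.
The triangle = ½ × 15.3232 × 109.7143 = $840.59 thousand.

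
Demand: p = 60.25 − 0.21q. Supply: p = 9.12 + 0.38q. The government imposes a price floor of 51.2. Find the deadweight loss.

559.90

Competitive equilibrium: 60.25 − 0.21q = 9.12 + 0.38q → q* = 86.661, p* = 42.0512.
At the floor p = 51.2, quantity demanded = (60.25 − 51.2)/0.21 = 43.0952.
Sellers' marginal cost at q' = 43.0952: 9.12 + 0.38·43.0952 = 25.4962.
Δq = 86.661 − 43.0952 = 43.5658; wedge = 51.2 − 25.4962 = 25.7038.
Welfare loss = ½ × 43.5658 × 25.7038 = 559.90.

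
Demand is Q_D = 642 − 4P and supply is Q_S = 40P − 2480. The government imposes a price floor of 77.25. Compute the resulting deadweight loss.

In inverse form: demand P = 160.5 − 0.25Q, supply P = 62 + 0.025Q.
Competitive equilibrium: 160.5 − 0.25Q = 62 + 0.025Q → Q* = 358.1818, P* = 70.9545.
At the floor P = 77.25, quantity demanded = (160.5 − 77.25)/0.25 = 333.
Sellers' marginal cost at Q' = 333: 62 + 0.025·333 = 70.325.
ΔQ = 358.1818 − 333 = 25.1818; wedge = 77.25 − 70.325 = 6.925.
The triangle = ½ × 25.1818 × 6.925 = 87.19.

87.19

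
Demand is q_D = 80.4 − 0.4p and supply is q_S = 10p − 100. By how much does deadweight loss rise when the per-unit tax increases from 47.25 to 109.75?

1887.02

In inverse form: demand p = 201 − 2.5q, supply p = 10 + 0.1q.
Competitive equilibrium: 201 − 2.5q = 10 + 0.1q → q* = 73.4615, p* = 17.3462.
For a per-unit tax t: Δq = t/2.6, so DWL = ½·t·(t/2.6) = t²/5.2.
At t = 47.25: DWL = 429.339. At t = 109.75: DWL = 2316.358.
Increase = 2316.358 − 429.339 = 1887.02.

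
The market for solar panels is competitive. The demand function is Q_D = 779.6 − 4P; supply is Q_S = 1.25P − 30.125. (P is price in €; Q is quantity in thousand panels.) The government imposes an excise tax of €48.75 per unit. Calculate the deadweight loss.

€1131.70 thousand

In inverse form: demand P = 194.9 − 0.25Q, supply P = 24.1 + 0.8Q.
Competitive equilibrium: 194.9 − 0.25Q = 24.1 + 0.8Q → Q* = 162.6667, P* = 154.2333.
With the tax, the buyer price exceeds the seller price by 48.75: (194.9 − 0.25Q) − (24.1 + 0.8Q) = 48.75 → Q' = 116.2381.
ΔQ = 162.6667 − 116.2381 = 46.4286; the wedge equals the tax, 48.75.
DWL = ½ × 46.4286 × 48.75 = €1131.70 thousand.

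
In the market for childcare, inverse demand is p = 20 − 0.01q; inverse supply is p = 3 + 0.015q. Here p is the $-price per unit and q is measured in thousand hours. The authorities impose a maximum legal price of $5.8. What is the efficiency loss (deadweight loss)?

$3042.22 thousand

Competitive equilibrium: 20 − 0.01q = 3 + 0.015q → q* = 680, p* = 13.2.
At the ceiling p = 5.8, quantity supplied = (5.8 − 3)/0.015 = 186.66667.
Willingness to pay at q' = 186.66667: 20 − 0.01·186.66667 = 18.13333.
Δq = 680 − 186.66667 = 493.33333; wedge = 18.13333 − 5.8 = 12.33333.
The triangle = ½ × 493.33333 × 12.33333 = $3042.22 thousand.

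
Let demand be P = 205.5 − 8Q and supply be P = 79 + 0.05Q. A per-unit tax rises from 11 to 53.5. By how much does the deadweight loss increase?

170.26

Competitive equilibrium: 205.5 − 8Q = 79 + 0.05Q → Q* = 15.7143, P* = 79.7857.
For a per-unit tax t: ΔQ = t/8.05, so DWL = ½·t·(t/8.05) = t²/16.1.
At t = 11: DWL = 7.516. At t = 53.5: DWL = 177.78.
Increase = 177.78 − 7.516 = 170.26.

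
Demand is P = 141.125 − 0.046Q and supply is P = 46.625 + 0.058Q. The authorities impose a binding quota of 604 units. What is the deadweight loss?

4826.33

Competitive equilibrium: 141.125 − 0.046Q = 46.625 + 0.058Q → Q* = 908.6538, P* = 99.3269.
At Q = 604: demand price = 141.125 − 0.046·604 = 113.341; supply price = 46.625 + 0.058·604 = 81.657.
ΔQ = 908.6538 − 604 = 304.6538; wedge = 113.341 − 81.657 = 31.684.
Deadweight loss = ½ × 304.6538 × 31.684 = 4826.33.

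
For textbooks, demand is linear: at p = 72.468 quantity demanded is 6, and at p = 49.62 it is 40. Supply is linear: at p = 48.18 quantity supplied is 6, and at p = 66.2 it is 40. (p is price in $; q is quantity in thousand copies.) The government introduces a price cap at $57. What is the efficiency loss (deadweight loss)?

$7.64 thousand

Demand slope = (49.62 − 72.468)/(40 − 6) = −0.672, so p = 76.5 − 0.672q.
Supply slope = (66.2 − 48.18)/(40 − 6) = 0.53, so p = 45 + 0.53q.
Competitive equilibrium: 76.5 − 0.672q = 45 + 0.53q → q* = 26.2063, p* = 58.8894.
At the ceiling p = 57, quantity supplied = (57 − 45)/0.53 = 22.6415.
Willingness to pay at q' = 22.6415: 76.5 − 0.672·22.6415 = 61.2849.
Δq = 26.2063 − 22.6415 = 3.5648; wedge = 61.2849 − 57 = 4.2849.
The triangle = ½ × 3.5648 × 4.2849 = $7.64 thousand.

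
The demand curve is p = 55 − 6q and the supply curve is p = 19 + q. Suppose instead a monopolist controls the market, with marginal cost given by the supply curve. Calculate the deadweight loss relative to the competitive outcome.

19.72

Competitive equilibrium: 55 − 6q = 19 + q → q* = 5.1429, p* = 24.1429.
Marginal revenue: MR = 55 − 12q. Set MR = MC: 55 − 12q = 19 + q → q_m = 2.7692.
Price p_m = 55 − 6·2.7692 = 38.3848; MC(q_m) = 19 + 1·2.7692 = 21.7692.
Competitive q* = 5.1429, so Δq = 2.3737; wedge = 38.3848 − 21.7692 = 16.6156.
Welfare loss = ½ × 2.3737 × 16.6156 = 19.72.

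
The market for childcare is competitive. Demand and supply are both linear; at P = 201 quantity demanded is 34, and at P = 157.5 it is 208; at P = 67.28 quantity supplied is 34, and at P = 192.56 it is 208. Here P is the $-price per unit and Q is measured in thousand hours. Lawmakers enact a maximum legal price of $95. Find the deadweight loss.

Demand slope = (157.5 − 201)/(208 − 34) = −0.25, so P = 209.5 − 0.25Q.
Supply slope = (192.56 − 67.28)/(208 − 34) = 0.72, so P = 42.8 + 0.72Q.
Competitive equilibrium: 209.5 − 0.25Q = 42.8 + 0.72Q → Q* = 171.8557, P* = 166.5361.
At the ceiling P = 95, quantity supplied = (95 − 42.8)/0.72 = 72.5.
Willingness to pay at Q' = 72.5: 209.5 − 0.25·72.5 = 191.375.
ΔQ = 171.8557 − 72.5 = 99.3557; wedge = 191.375 − 95 = 96.375.
The triangle = ½ × 99.3557 × 96.375 = $4787.70 thousand.

$4787.70 thousand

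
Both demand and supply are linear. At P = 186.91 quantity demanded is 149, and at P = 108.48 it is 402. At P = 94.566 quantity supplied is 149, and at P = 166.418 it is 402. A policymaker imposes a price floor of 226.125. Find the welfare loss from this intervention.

Demand slope = (108.48 − 186.91)/(402 − 149) = −0.31, so P = 233.1 − 0.31Q.
Supply slope = (166.418 − 94.566)/(402 − 149) = 0.284, so P = 52.25 + 0.284Q.
Competitive equilibrium: 233.1 − 0.31Q = 52.25 + 0.284Q → Q* = 304.4613, P* = 138.717.
At the floor P = 226.125, quantity demanded = (233.1 − 226.125)/0.31 = 22.5.
Sellers' marginal cost at Q' = 22.5: 52.25 + 0.284·22.5 = 58.64.
ΔQ = 304.4613 − 22.5 = 281.9613; wedge = 226.125 − 58.64 = 167.485.
Welfare loss = ½ × 281.9613 × 167.485 = 23612.14.

23612.14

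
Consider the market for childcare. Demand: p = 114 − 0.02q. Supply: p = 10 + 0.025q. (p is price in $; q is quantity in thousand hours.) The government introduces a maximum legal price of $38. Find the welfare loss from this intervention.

Competitive equilibrium: 114 − 0.02q = 10 + 0.025q → q* = 2311.1111, p* = 67.7778.
At the ceiling p = 38, quantity supplied = (38 − 10)/0.025 = 1120.
Willingness to pay at q' = 1120: 114 − 0.02·1120 = 91.6.
Δq = 2311.1111 − 1120 = 1191.1111; wedge = 91.6 − 38 = 53.6.
Deadweight loss = ½ × 1191.1111 × 53.6 = $31921.78 thousand.

$31921.78 thousand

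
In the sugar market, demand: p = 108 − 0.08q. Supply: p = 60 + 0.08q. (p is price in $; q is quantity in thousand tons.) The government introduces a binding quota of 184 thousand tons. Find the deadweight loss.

$1076.48 thousand

Competitive equilibrium: 108 − 0.08q = 60 + 0.08q → q* = 300, p* = 84.
At q = 184: demand price = 108 − 0.08·184 = 93.28; supply price = 60 + 0.08·184 = 74.72.
Δq = 300 − 184 = 116; wedge = 93.28 − 74.72 = 18.56.
Deadweight loss = ½ × 116 × 18.56 = $1076.48 thousand.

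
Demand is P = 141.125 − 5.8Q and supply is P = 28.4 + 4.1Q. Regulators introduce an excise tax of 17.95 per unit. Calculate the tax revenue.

171.84

Competitive equilibrium: 141.125 − 5.8Q = 28.4 + 4.1Q → Q* = 11.3864, P* = 75.0841.
With the tax, the buyer price exceeds the seller price by 17.95: (141.125 − 5.8Q) − (28.4 + 4.1Q) = 17.95 → Q' = 9.5732.
Tax revenue = 17.95 × 9.5732 = 171.84.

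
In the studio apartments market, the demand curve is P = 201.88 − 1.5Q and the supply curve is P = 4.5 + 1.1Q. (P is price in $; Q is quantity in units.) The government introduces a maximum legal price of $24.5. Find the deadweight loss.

Competitive equilibrium: 201.88 − 1.5Q = 4.5 + 1.1Q → Q* = 75.91538, P* = 88.00692.
At the ceiling P = 24.5, quantity supplied = (24.5 − 4.5)/1.1 = 18.18182.
Willingness to pay at Q' = 18.18182: 201.88 − 1.5·18.18182 = 174.60727.
ΔQ = 75.91538 − 18.18182 = 57.73356; wedge = 174.60727 − 24.5 = 150.10727.
DWL = ½ × 57.73356 × 150.10727 = $4333.11.

$4333.11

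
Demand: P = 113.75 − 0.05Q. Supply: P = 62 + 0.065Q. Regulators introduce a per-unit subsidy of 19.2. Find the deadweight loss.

Competitive equilibrium: 113.75 − 0.05Q = 62 + 0.065Q → Q* = 450, P* = 91.25.
The subsidy lowers effective supply by 19.2: P = 42.8 + 0.065Q.
New quantity: 113.75 − 0.05Q = 42.8 + 0.065Q → Q' = 616.9565.
Overproduction ΔQ = 616.9565 − 450 = 166.9565; wedge = subsidy = 19.2.
DWL = ½ × 166.9565 × 19.2 = 1602.78.

1602.78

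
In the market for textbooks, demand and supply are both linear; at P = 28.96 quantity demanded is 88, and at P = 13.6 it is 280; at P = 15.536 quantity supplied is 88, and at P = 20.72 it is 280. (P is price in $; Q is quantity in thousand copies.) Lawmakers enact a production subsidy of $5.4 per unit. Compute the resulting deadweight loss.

$136.26 thousand

Demand slope = (13.6 − 28.96)/(280 − 88) = −0.08, so P = 36 − 0.08Q.
Supply slope = (20.72 − 15.536)/(280 − 88) = 0.027, so P = 13.16 + 0.027Q.
Competitive equilibrium: 36 − 0.08Q = 13.16 + 0.027Q → Q* = 213.4579, P* = 18.9234.
The subsidy lowers effective supply by 5.4: P = 7.76 + 0.027Q.
New quantity: 36 − 0.08Q = 7.76 + 0.027Q → Q' = 263.9252.
Overproduction ΔQ = 263.9252 − 213.4579 = 50.4673; wedge = subsidy = 5.4.
DWL = ½ × 50.4673 × 5.4 = $136.26 thousand.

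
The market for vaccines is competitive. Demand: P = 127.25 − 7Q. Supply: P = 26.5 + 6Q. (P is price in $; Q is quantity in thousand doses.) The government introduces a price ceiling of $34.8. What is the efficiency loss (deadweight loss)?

$263.47 thousand

Competitive equilibrium: 127.25 − 7Q = 26.5 + 6Q → Q* = 7.75, P* = 73.
At the ceiling P = 34.8, quantity supplied = (34.8 − 26.5)/6 = 1.38333.
Willingness to pay at Q' = 1.38333: 127.25 − 7·1.38333 = 117.56669.
ΔQ = 7.75 − 1.38333 = 6.36667; wedge = 117.56669 − 34.8 = 82.76669.
DWL = ½ × 6.36667 × 82.76669 = $263.47 thousand.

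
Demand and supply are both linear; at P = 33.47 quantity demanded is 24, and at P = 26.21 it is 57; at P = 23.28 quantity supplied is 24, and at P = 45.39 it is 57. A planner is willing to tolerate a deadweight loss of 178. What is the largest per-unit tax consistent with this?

17.8

Demand slope = (26.21 − 33.47)/(57 − 24) = −0.22, so P = 38.75 − 0.22Q.
Supply slope = (45.39 − 23.28)/(57 − 24) = 0.67, so P = 7.2 + 0.67Q.
Competitive equilibrium: 38.75 − 0.22Q = 7.2 + 0.67Q → Q* = 35.4494, P* = 30.9511.
A tax t gives ΔQ = t/0.89 and wedge t, so DWL = t²/1.78.
t²/1.78 = 178 → t² = 316.84 → t = 17.8.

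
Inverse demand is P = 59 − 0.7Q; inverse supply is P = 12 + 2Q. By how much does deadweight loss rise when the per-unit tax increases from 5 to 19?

Competitive equilibrium: 59 − 0.7Q = 12 + 2Q → Q* = 17.4074, P* = 46.8148.
For a per-unit tax t: ΔQ = t/2.7, so DWL = ½·t·(t/2.7) = t²/5.4.
At t = 5: DWL = 4.63. At t = 19: DWL = 66.852.
Increase = 66.852 − 4.63 = 62.22.

62.22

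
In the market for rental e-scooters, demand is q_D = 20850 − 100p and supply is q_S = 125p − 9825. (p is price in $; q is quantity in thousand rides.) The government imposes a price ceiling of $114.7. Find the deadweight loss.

$65812.66 thousand

In inverse form: demand p = 208.5 − 0.01q, supply p = 78.6 + 0.008q.
Competitive equilibrium: 208.5 − 0.01q = 78.6 + 0.008q → q* = 7216.6667, p* = 136.3333.
At the ceiling p = 114.7, quantity supplied = (114.7 − 78.6)/0.008 = 4512.5.
Willingness to pay at q' = 4512.5: 208.5 − 0.01·4512.5 = 163.375.
Δq = 7216.6667 − 4512.5 = 2704.1667; wedge = 163.375 − 114.7 = 48.675.
DWL = ½ × 2704.1667 × 48.675 = $65812.66 thousand.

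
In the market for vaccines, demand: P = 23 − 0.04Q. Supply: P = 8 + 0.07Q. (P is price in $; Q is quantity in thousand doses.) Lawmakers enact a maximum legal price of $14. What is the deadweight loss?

$141.09 thousand

Competitive equilibrium: 23 − 0.04Q = 8 + 0.07Q → Q* = 136.3636, P* = 17.5455.
At the ceiling P = 14, quantity supplied = (14 − 8)/0.07 = 85.7143.
Willingness to pay at Q' = 85.7143: 23 − 0.04·85.7143 = 19.5714.
ΔQ = 136.3636 − 85.7143 = 50.6493; wedge = 19.5714 − 14 = 5.5714.
DWL = ½ × 50.6493 × 5.5714 = $141.09 thousand.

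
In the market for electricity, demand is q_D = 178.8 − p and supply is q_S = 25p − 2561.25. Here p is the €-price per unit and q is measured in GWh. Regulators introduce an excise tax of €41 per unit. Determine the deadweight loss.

In inverse form: demand p = 178.8 − q, supply p = 102.45 + 0.04q.
Competitive equilibrium: 178.8 − q = 102.45 + 0.04q → q* = 73.4135, p* = 105.3865.
With the tax, the buyer price exceeds the seller price by 41: (178.8 − q) − (102.45 + 0.04q) = 41 → q' = 33.9904.
Δq = 73.4135 − 33.9904 = 39.4231; the wedge equals the tax, 41.
Deadweight loss = ½ × 39.4231 × 41 = €808.17.

€808.17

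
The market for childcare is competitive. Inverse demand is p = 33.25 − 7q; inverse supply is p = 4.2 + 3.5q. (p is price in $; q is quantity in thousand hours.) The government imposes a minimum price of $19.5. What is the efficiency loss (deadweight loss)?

Competitive equilibrium: 33.25 − 7q = 4.2 + 3.5q → q* = 2.7667, p* = 13.8833.
At the floor p = 19.5, quantity demanded = (33.25 − 19.5)/7 = 1.9643.
Sellers' marginal cost at q' = 1.9643: 4.2 + 3.5·1.9643 = 11.0751.
Δq = 2.7667 − 1.9643 = 0.8024; wedge = 19.5 − 11.0751 = 8.4249.
The triangle = ½ × 0.8024 × 8.4249 = $3.38 thousand.

$3.38 thousand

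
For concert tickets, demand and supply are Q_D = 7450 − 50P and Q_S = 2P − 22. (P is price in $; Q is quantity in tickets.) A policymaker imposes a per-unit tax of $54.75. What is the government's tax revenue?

In inverse form: demand P = 149 − 0.02Q, supply P = 11 + 0.5Q.
Competitive equilibrium: 149 − 0.02Q = 11 + 0.5Q → Q* = 265.38462, P* = 143.69231.
With the tax, the buyer price exceeds the seller price by 54.75: (149 − 0.02Q) − (11 + 0.5Q) = 54.75 → Q' = 160.09615.
Tax revenue = 54.75 × 160.09615 = $8765.26.

$8765.26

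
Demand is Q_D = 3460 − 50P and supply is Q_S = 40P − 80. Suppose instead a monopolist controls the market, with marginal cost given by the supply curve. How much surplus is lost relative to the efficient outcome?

4750.39

In inverse form: demand P = 69.2 − 0.02Q, supply P = 2 + 0.025Q.
Competitive equilibrium: 69.2 − 0.02Q = 2 + 0.025Q → Q* = 1493.33333, P* = 39.33333.
Marginal revenue: MR = 69.2 − 0.04Q. Set MR = MC: 69.2 − 0.04Q = 2 + 0.025Q → Q_m = 1033.84615.
Price P_m = 69.2 − 0.02·1033.84615 = 48.52308; MC(Q_m) = 2 + 0.025·1033.84615 = 27.84615.
Competitive Q* = 1493.33333, so ΔQ = 459.48718; wedge = 48.52308 − 27.84615 = 20.67693.
The triangle = ½ × 459.48718 × 20.67693 = 4750.39.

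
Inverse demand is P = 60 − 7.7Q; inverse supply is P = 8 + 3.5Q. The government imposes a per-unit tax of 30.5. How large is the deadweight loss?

41.53

Competitive equilibrium: 60 − 7.7Q = 8 + 3.5Q → Q* = 4.6429, P* = 24.25.
With the tax, the buyer price exceeds the seller price by 30.5: (60 − 7.7Q) − (8 + 3.5Q) = 30.5 → Q' = 1.9196.
ΔQ = 4.6429 − 1.9196 = 2.7233; the wedge equals the tax, 30.5.
The triangle = ½ × 2.7233 × 30.5 = 41.53.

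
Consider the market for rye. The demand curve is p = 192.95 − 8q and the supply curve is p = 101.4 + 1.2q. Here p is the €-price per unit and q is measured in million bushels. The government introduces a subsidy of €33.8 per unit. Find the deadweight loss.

€62.09 million

Competitive equilibrium: 192.95 − 8q = 101.4 + 1.2q → q* = 9.9511, p* = 113.3413.
The subsidy lowers effective supply by 33.8: p = 67.6 + 1.2q.
New quantity: 192.95 − 8q = 67.6 + 1.2q → q' = 13.625.
Overproduction Δq = 13.625 − 9.9511 = 3.6739; wedge = subsidy = 33.8.
Welfare loss = ½ × 3.6739 × 33.8 = €62.09 million.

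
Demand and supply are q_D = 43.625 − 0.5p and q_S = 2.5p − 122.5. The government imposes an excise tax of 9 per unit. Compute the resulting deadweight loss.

16.875

In inverse form: demand p = 87.25 − 2q, supply p = 49 + 0.4q.
Competitive equilibrium: 87.25 − 2q = 49 + 0.4q → q* = 15.9375, p* = 55.375.
With the tax, the buyer price exceeds the seller price by 9: (87.25 − 2q) − (49 + 0.4q) = 9 → q' = 12.1875.
Δq = 15.9375 − 12.1875 = 3.75; the wedge equals the tax, 9.
Deadweight loss = ½ × 3.75 × 9 = 16.875.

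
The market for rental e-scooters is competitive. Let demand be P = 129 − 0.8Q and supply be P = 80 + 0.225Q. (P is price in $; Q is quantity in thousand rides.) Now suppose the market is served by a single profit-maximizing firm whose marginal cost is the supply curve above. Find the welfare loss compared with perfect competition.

Competitive equilibrium: 129 − 0.8Q = 80 + 0.225Q → Q* = 47.8049, P* = 90.7561.
Marginal revenue: MR = 129 − 1.6Q. Set MR = MC: 129 − 1.6Q = 80 + 0.225Q → Q_m = 26.8493.
Price P_m = 129 − 0.8·26.8493 = 107.5206; MC(Q_m) = 80 + 0.225·26.8493 = 86.0411.
Competitive Q* = 47.8049, so ΔQ = 20.9556; wedge = 107.5206 − 86.0411 = 21.4795.
Welfare loss = ½ × 20.9556 × 21.4795 = $225.06 thousand.

$225.06 thousand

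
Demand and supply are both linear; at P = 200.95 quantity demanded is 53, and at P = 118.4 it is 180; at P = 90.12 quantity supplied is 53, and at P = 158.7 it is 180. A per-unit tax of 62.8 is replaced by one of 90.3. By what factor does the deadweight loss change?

2.068

Demand slope = (118.4 − 200.95)/(180 − 53) = −0.65, so P = 235.4 − 0.65Q.
Supply slope = (158.7 − 90.12)/(180 − 53) = 0.54, so P = 61.5 + 0.54Q.
Competitive equilibrium: 235.4 − 0.65Q = 61.5 + 0.54Q → Q* = 146.1345, P* = 140.4126.
For a per-unit tax t: ΔQ = t/1.19, so DWL = ½·t·(t/1.19) = t²/2.38.
At t = 62.8: DWL = 1657.076. At t = 90.3: DWL = 3426.088.
Ratio = (90.3/62.8)² = 2.068.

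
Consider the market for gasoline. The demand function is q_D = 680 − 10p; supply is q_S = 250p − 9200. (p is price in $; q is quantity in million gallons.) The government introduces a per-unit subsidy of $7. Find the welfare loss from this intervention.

$235.58 million

In inverse form: demand p = 68 − 0.1q, supply p = 36.8 + 0.004q.
Competitive equilibrium: 68 − 0.1q = 36.8 + 0.004q → q* = 300, p* = 38.
The subsidy lowers effective supply by 7: p = 29.8 + 0.004q.
New quantity: 68 − 0.1q = 29.8 + 0.004q → q' = 367.3077.
Overproduction Δq = 367.3077 − 300 = 67.3077; wedge = subsidy = 7.
Welfare loss = ½ × 67.3077 × 7 = $235.58 million.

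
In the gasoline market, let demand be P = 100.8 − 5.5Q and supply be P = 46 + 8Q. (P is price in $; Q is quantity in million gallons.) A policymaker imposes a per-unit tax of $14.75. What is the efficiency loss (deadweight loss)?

Competitive equilibrium: 100.8 − 5.5Q = 46 + 8Q → Q* = 4.0593, P* = 78.4741.
With the tax, the buyer price exceeds the seller price by 14.75: (100.8 − 5.5Q) − (46 + 8Q) = 14.75 → Q' = 2.9667.
ΔQ = 4.0593 − 2.9667 = 1.0926; the wedge equals the tax, 14.75.
Deadweight loss = ½ × 1.0926 × 14.75 = $8.06 million.

$8.06 million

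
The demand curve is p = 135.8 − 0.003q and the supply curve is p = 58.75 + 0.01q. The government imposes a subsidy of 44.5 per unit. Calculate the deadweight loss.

Competitive equilibrium: 135.8 − 0.003q = 58.75 + 0.01q → q* = 5926.9231, p* = 118.0192.
The subsidy lowers effective supply by 44.5: p = 14.25 + 0.01q.
New quantity: 135.8 − 0.003q = 14.25 + 0.01q → q' = 9350.
Overproduction Δq = 9350 − 5926.9231 = 3423.0769; wedge = subsidy = 44.5.
The triangle = ½ × 3423.0769 × 44.5 = 76163.46.

76163.46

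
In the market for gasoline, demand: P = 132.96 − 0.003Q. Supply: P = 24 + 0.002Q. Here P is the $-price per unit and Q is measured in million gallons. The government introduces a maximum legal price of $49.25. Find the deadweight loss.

Competitive equilibrium: 132.96 − 0.003Q = 24 + 0.002Q → Q* = 21792, P* = 67.584.
At the ceiling P = 49.25, quantity supplied = (49.25 − 24)/0.002 = 12625.
Willingness to pay at Q' = 12625: 132.96 − 0.003·12625 = 95.085.
ΔQ = 21792 − 12625 = 9167; wedge = 95.085 − 49.25 = 45.835.
DWL = ½ × 9167 × 45.835 = $210084.72 million.

$210084.72 million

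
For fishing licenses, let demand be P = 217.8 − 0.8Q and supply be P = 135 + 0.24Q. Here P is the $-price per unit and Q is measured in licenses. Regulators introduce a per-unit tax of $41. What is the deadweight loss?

Competitive equilibrium: 217.8 − 0.8Q = 135 + 0.24Q → Q* = 79.6154, P* = 154.1077.
With the tax, the buyer price exceeds the seller price by 41: (217.8 − 0.8Q) − (135 + 0.24Q) = 41 → Q' = 40.1923.
ΔQ = 79.6154 − 40.1923 = 39.4231; the wedge equals the tax, 41.
The triangle = ½ × 39.4231 × 41 = $808.17.

$808.17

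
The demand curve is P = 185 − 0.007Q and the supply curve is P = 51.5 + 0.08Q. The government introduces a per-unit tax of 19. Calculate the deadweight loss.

2074.71

Competitive equilibrium: 185 − 0.007Q = 51.5 + 0.08Q → Q* = 1534.4828, P* = 174.2586.
With the tax, the buyer price exceeds the seller price by 19: (185 − 0.007Q) − (51.5 + 0.08Q) = 19 → Q' = 1316.092.
ΔQ = 1534.4828 − 1316.092 = 218.3908; the wedge equals the tax, 19.
The triangle = ½ × 218.3908 × 19 = 2074.71.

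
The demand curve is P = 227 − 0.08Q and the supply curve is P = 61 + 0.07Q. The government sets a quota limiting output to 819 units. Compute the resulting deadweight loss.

Competitive equilibrium: 227 − 0.08Q = 61 + 0.07Q → Q* = 1106.6667, P* = 138.4667.
At Q = 819: demand price = 227 − 0.08·819 = 161.48; supply price = 61 + 0.07·819 = 118.33.
ΔQ = 1106.6667 − 819 = 287.6667; wedge = 161.48 − 118.33 = 43.15.
DWL = ½ × 287.6667 × 43.15 = 6206.41.

6206.41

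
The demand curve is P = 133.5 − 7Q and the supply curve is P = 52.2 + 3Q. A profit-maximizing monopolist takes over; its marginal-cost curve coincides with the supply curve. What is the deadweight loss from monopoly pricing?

Competitive equilibrium: 133.5 − 7Q = 52.2 + 3Q → Q* = 8.13, P* = 76.59.
Marginal revenue: MR = 133.5 − 14Q. Set MR = MC: 133.5 − 14Q = 52.2 + 3Q → Q_m = 4.7824.
Price P_m = 133.5 − 7·4.7824 = 100.0232; MC(Q_m) = 52.2 + 3·4.7824 = 66.5472.
Competitive Q* = 8.13, so ΔQ = 3.3476; wedge = 100.0232 − 66.5472 = 33.476.
The triangle = ½ × 3.3476 × 33.476 = 56.03.

56.03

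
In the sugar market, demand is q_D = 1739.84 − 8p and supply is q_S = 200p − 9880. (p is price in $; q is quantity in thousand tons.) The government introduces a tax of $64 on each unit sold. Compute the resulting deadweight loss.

In inverse form: demand p = 217.48 − 0.125q, supply p = 49.4 + 0.005q.
Competitive equilibrium: 217.48 − 0.125q = 49.4 + 0.005q → q* = 1292.9231, p* = 55.8646.
With the tax, the buyer price exceeds the seller price by 64: (217.48 − 0.125q) − (49.4 + 0.005q) = 64 → q' = 800.6154.
Δq = 1292.9231 − 800.6154 = 492.3077; the wedge equals the tax, 64.
The triangle = ½ × 492.3077 × 64 = $15753.85 thousand.

$15753.85 thousand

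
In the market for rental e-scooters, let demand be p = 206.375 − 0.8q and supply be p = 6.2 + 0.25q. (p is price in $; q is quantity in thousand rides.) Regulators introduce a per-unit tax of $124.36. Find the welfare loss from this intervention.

$7364.48 thousand

Competitive equilibrium: 206.375 − 0.8q = 6.2 + 0.25q → q* = 190.6429, p* = 53.8607.
With the tax, the buyer price exceeds the seller price by 124.36: (206.375 − 0.8q) − (6.2 + 0.25q) = 124.36 → q' = 72.2048.
Δq = 190.6429 − 72.2048 = 118.4381; the wedge equals the tax, 124.36.
The triangle = ½ × 118.4381 × 124.36 = $7364.48 thousand.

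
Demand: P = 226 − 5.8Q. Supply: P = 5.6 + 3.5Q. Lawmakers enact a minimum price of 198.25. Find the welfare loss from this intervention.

Competitive equilibrium: 226 − 5.8Q = 5.6 + 3.5Q → Q* = 23.69892, P* = 88.54624.
At the floor P = 198.25, quantity demanded = (226 − 198.25)/5.8 = 4.78448.
Sellers' marginal cost at Q' = 4.78448: 5.6 + 3.5·4.78448 = 22.34568.
ΔQ = 23.69892 − 4.78448 = 18.91444; wedge = 198.25 − 22.34568 = 175.90432.
Deadweight loss = ½ × 18.91444 × 175.90432 = 1663.57.

1663.57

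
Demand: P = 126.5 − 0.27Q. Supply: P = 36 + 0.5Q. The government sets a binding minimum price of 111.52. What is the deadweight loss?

1482.38

Competitive equilibrium: 126.5 − 0.27Q = 36 + 0.5Q → Q* = 117.53247, P* = 94.76623.
At the floor P = 111.52, quantity demanded = (126.5 − 111.52)/0.27 = 55.48148.
Sellers' marginal cost at Q' = 55.48148: 36 + 0.5·55.48148 = 63.74074.
ΔQ = 117.53247 − 55.48148 = 62.05099; wedge = 111.52 − 63.74074 = 47.77926.
DWL = ½ × 62.05099 × 47.77926 = 1482.38.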